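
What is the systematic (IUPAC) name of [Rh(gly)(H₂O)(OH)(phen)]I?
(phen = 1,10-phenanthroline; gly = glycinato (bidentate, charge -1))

aqua(glycinato)hydroxo(1,10-phenanthroline)rhodium(III) iodide

The 1 iodide counter-ion carries a total charge of -1, so each complex ion is 1+.
Ligand charges: 1×hydroxo (-1 each), 1×1,10-phenanthroline (neutral), 1×glycinato (-1 each), 1×aqua (neutral); total -2. So Rh + (-2) = 1+, giving Rh = +3.
Ligands are named alphabetically: aqua before glycinato before hydroxo before phenanthroline.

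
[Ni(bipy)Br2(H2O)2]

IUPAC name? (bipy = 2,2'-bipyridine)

There is no counter-ion, so the complex is neutral overall.
Ligand charges: 2×aqua (neutral), 2×bromo (-1 each), 1×2,2'-bipyridine (neutral); total -2. So Ni + (-2) = 0, giving Ni = +2.
Ligands are named alphabetically: aqua before bipyridine before bromo.

diaqua(2,2'-bipyridine)dibromonickel(II)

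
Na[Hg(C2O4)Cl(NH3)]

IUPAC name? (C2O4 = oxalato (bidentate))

sodium amminechlorooxalatomercurate(II)

The 1 sodium counter-ion carries a total charge of +1, so each complex ion is 1−.
Ligand charges: 1×ammine (neutral), 1×oxalato (-2 each), 1×chloro (-1 each); total -3. So Hg + (-3) = 1−, giving Hg = +2.
Ligands are named alphabetically: ammine before chloro before oxalato.
The complex ion is anionic, so mercury takes the -ate form mercurate(II).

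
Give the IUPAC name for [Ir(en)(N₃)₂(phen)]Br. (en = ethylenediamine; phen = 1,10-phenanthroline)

diazido(ethylenediamine)(1,10-phenanthroline)iridium(III) bromide

The 1 bromide counter-ion carries a total charge of -1, so each complex ion is 1+.
Ligand charges: 1×ethylenediamine (neutral), 1×1,10-phenanthroline (neutral), 2×azido (-1 each); total -2. So Ir + (-2) = 1+, giving Ir = +3.
Ligands are named alphabetically: azido before ethylenediamine before phenanthroline.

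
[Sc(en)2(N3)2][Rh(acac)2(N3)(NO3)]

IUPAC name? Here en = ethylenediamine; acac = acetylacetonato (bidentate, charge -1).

diazidobis(ethylenediamine)scandium(III) bis(acetylacetonato)azidonitratorhodate(III)

Both ions are complex: the cation is named first with the plain metal name, the anion second with the -ate form; each ion's ligands are alphabetised independently.
Scandium is always +3 in its complexes; the cation's ligand charges sum to -2, so the complex cation is 1+.
A 1:1 salt means the anion carries the equal and opposite charge, 1−.
Anion: ligand charges sum to -4; for the ion to be 1−, Rh = +3.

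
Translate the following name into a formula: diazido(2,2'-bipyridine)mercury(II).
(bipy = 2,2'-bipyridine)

Ligands: 1 2,2'-bipyridine (bipy, neutral), 2 azido (N3, -1). Ligand charge sum = -2.
With Hg in oxidation state +2, the complex ion is [Hg...].

[Hg(bipy)(N3)2]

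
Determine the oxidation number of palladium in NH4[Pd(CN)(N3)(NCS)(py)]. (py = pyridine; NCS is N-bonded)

+2

1 ammonium outside the brackets (+1 each) → the complex ion is 1−.
Ligand charges: 1×py neutral; 1×N3 = -1; 1×NCS = -1; 1×CN = -1; sum -3.
Pd + (-3) = 1− ⇒ Pd is +2.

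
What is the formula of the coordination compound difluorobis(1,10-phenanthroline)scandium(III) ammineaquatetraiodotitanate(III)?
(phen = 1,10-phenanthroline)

Cation [Sc…]: ligand charges -2, Sc(III) ⇒ ion charge 1+.
Anion [Ti…]: ligand charges -4, Ti(III) ⇒ ion charge 1−.
One 1+ cation balances one 1− anion.

[ScF2(phen)2][Ti(H2O)I4(NH3)]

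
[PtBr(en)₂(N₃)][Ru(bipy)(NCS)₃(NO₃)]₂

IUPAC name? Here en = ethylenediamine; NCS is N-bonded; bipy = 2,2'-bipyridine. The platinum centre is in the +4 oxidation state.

Pt is given as +4; the cation's ligand charges sum to -2, so the complex cation is 2+.
With 2 anions per cation, each anion must be 2/2 = 1−.
Anion: ligand charges sum to -4; for the ion to be 1−, Ru = +3.

azidobromobis(ethylenediamine)platinum(IV) (2,2'-bipyridine)triisothiocyanatonitratoruthenate(III)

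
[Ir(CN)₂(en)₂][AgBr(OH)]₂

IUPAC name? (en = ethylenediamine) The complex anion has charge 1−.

dicyanobis(ethylenediamine)iridium(IV) bromohydroxoargentate(I)

The complex anion is given as 1−; its ligand charges sum to -2, so Ag = +1.
With 2 anions per cation, the cation must be 2×1 = 2+.
Cation: ligand charges sum to -2; for the ion to be 2+, Ir = +4.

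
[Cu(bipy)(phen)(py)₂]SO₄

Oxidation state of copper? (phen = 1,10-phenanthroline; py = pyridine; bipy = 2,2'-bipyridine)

1 sulfate outside the brackets (-2 each) → the complex ion is 2+.
Ligand charges: 1×phen neutral; 2×py neutral; 1×bipy neutral; sum 0.
Cu + (0) = 2+ ⇒ Cu is +2.

+2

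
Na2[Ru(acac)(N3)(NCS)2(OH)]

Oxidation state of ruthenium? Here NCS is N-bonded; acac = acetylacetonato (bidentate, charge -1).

2 sodium outside the brackets (+1 each) → the complex ion is 2−.
Ligand charges: 1×N3 = -1; 1×OH = -1; 2×NCS = -2; 1×acac = -1; sum -5.
Ru + (-5) = 2− ⇒ Ru is +3.

+3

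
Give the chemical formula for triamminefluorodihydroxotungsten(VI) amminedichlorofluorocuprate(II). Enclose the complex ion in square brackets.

Cation [W…]: ligand charges -3, W(VI) ⇒ ion charge 3+.
Anion [Cu…]: ligand charges -3, Cu(II) ⇒ ion charge 1−.

[WF(NH3)3(OH)2][CuCl2F(NH3)]3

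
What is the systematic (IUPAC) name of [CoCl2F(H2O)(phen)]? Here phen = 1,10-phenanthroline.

There is no counter-ion, so the complex is neutral overall.
Ligand charges: 1×1,10-phenanthroline (neutral), 1×fluoro (-1 each), 2×chloro (-1 each), 1×aqua (neutral); total -3. So Co + (-3) = 0, giving Co = +3.
Ligands are named alphabetically: aqua before chloro before fluoro before phenanthroline.

aquadichlorofluoro(1,10-phenanthroline)cobalt(III)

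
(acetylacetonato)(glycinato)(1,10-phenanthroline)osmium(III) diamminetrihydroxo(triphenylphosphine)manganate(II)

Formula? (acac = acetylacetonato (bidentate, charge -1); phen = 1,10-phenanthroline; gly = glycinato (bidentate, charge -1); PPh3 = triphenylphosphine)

[Os(acac)(gly)(phen)][Mn(NH3)2(OH)3(PPh3)]

Cation [Os…]: ligand charges -2, Os(III) ⇒ ion charge 1+.
Anion [Mn…]: ligand charges -3, Mn(II) ⇒ ion charge 1−.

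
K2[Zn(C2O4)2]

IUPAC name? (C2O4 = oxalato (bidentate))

The 2 potassium counter-ions carry a total charge of +2, so each complex ion is 2−.
Ligand charges: 2×oxalato (-2 each); total -4. So Zn + (-4) = 2−, giving Zn = +2.
The complex ion is anionic, so zinc takes the -ate form zincate(II).

potassium dioxalatozincate(II)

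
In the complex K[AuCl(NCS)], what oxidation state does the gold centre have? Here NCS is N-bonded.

+1

1 potassium outside the brackets (+1 each) → the complex ion is 1−.
Ligand charges: 1×Cl = -1; 1×NCS = -1; sum -2.
Au + (-2) = 1− ⇒ Au is +1.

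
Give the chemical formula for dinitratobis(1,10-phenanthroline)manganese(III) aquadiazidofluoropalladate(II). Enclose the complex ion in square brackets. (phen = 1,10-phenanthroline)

Cation [Mn…]: ligand charges -2, Mn(III) ⇒ ion charge 1+.
Anion [Pd…]: ligand charges -3, Pd(II) ⇒ ion charge 1−.
One 1+ cation balances one 1− anion.

[Mn(NO3)2(phen)2][PdF(H2O)(N3)2]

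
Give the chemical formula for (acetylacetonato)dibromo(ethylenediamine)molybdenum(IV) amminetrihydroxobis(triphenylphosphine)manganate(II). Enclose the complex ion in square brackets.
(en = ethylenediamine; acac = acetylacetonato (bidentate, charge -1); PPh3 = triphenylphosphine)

[Mo(acac)Br2(en)][Mn(NH3)(OH)3(PPh3)2]

Cation [Mo…]: ligand charges -3, Mo(IV) ⇒ ion charge 1+.
Anion [Mn…]: ligand charges -3, Mn(II) ⇒ ion charge 1−.
One 1+ cation balances one 1− anion.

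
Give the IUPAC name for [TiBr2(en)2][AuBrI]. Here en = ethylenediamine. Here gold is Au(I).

Au is given as +1; the anion's ligand charges sum to -2, so the complex anion is 1−.
A 1:1 salt means the cation carries the equal and opposite charge, 1+.
Cation: ligand charges sum to -2; for the ion to be 1+, Ti = +3.

dibromobis(ethylenediamine)titanium(III) bromoiodoaurate(I)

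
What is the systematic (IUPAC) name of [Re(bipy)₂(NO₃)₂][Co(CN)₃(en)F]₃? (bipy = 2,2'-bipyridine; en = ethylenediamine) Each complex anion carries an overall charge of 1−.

The complex anion is given as 1−; its ligand charges sum to -4, so Co = +3.
With 3 anions per cation, the cation must be 3×1 = 3+.
Cation: ligand charges sum to -2; for the ion to be 3+, Re = +5.

bis(2,2'-bipyridine)dinitratorhenium(V) tricyano(ethylenediamine)fluorocobaltate(III)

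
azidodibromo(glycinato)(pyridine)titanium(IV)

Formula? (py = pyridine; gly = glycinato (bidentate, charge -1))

Ligands: 1 pyridine (py, neutral), 1 glycinato (gly, -1), 2 bromo (Br, -1), 1 azido (N3, -1). Ligand charge sum = -4.
With Ti in oxidation state +4, the complex ion is [Ti...].

[TiBr2(gly)(N3)(py)]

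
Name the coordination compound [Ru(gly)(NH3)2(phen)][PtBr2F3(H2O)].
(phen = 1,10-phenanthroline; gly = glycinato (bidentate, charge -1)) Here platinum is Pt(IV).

Both ions are complex: the cation is named first with the plain metal name, the anion second with the -ate form; each ion's ligands are alphabetised independently.
Pt is given as +4; the anion's ligand charges sum to -5, so the complex anion is 1−.
A 1:1 salt means the cation carries the equal and opposite charge, 1+.
Cation: ligand charges sum to -1; for the ion to be 1+, Ru = +2.

diammine(glycinato)(1,10-phenanthroline)ruthenium(II) aquadibromotrifluoroplatinate(IV)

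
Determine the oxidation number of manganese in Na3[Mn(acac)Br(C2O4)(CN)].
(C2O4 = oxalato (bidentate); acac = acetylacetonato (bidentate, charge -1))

3 sodium outside the brackets (+1 each) → the complex ion is 3−.
Ligand charges: 1×CN = -1; 1×Br = -1; 1×C2O4 = -2; 1×acac = -1; sum -5.
Mn + (-5) = 3− ⇒ Mn is +2.

+2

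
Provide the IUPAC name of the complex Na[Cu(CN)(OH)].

sodium cyanohydroxocuprate(I)

The 1 sodium counter-ion carries a total charge of +1, so each complex ion is 1−.
Ligand charges: 1×cyano (-1 each), 1×hydroxo (-1 each); total -2. So Cu + (-2) = 1−, giving Cu = +1.
The complex ion is anionic, so copper takes the -ate form cuprate(I).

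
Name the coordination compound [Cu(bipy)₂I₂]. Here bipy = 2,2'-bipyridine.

There is no counter-ion, so the complex is neutral overall.
Ligand charges: 2×2,2'-bipyridine (neutral), 2×iodo (-1 each); total -2. So Cu + (-2) = 0, giving Cu = +2.
Ligands are named alphabetically: bipyridine before iodo.

bis(2,2'-bipyridine)diiodocopper(II)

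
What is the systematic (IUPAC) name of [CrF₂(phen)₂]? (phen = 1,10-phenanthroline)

There is no counter-ion, so the complex is neutral overall.
Ligand charges: 2×fluoro (-1 each), 2×1,10-phenanthroline (neutral); total -2. So Cr + (-2) = 0, giving Cr = +2.
Ligands are named alphabetically: fluoro before phenanthroline.

difluorobis(1,10-phenanthroline)chromium(II)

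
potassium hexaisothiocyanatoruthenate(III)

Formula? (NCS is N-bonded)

K3[Ru(NCS)6]

Ligands: 6 isothiocyanato (NCS, -1). Ligand charge sum = -6.
With Ru in oxidation state +3, the complex ion is [Ru...]^3−.
Charge balance with potassium (+1) requires 1 complex ion per 3 potassium.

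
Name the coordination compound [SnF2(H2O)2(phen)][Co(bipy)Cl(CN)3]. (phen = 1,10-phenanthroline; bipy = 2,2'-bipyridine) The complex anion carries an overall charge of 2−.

diaquadifluoro(1,10-phenanthroline)tin(IV) (2,2'-bipyridine)chlorotricyanocobaltate(II)

Both ions are complex: the cation is named first with the plain metal name, the anion second with the -ate form; each ion's ligands are alphabetised independently.
The complex anion is given as 2−; its ligand charges sum to -4, so Co = +2.
A 1:1 salt means the cation carries the equal and opposite charge, 2+.
Cation: ligand charges sum to -2; for the ion to be 2+, Sn = +4.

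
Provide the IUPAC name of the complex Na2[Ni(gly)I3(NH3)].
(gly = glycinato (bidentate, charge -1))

The 2 sodium counter-ions carry a total charge of +2, so each complex ion is 2−.
Ligand charges: 1×ammine (neutral), 3×iodo (-1 each), 1×glycinato (-1 each); total -4. So Ni + (-4) = 2−, giving Ni = +2.
Ligands are named alphabetically: ammine before glycinato before iodo.
The complex ion is anionic, so nickel takes the -ate form nickelate(II).

sodium ammine(glycinato)triiodonickelate(II)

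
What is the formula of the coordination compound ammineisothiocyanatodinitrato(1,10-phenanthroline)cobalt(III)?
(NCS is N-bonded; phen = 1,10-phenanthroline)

Ligands: 1 ammine (NH3, neutral), 1 isothiocyanato (NCS, -1), 1 1,10-phenanthroline (phen, neutral), 2 nitrato (NO3, -1). Ligand charge sum = -3.
With Co in oxidation state +3, the complex ion is [Co...].

[Co(NCS)(NH3)(NO3)2(phen)]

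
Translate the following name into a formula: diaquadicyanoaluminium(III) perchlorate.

[Al(CN)2(H2O)2]ClO4

Ligands: 2 aqua (H2O, neutral), 2 cyano (CN, -1). Ligand charge sum = -2.
With Al in oxidation state +3, the complex ion is [Al...]^1+.
Charge balance with perchlorate (-1) requires 1 complex ion per 1 perchlorate.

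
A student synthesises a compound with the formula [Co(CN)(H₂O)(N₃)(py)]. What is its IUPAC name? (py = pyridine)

aquaazidocyano(pyridine)cobalt(II)

There is no counter-ion, so the complex is neutral overall.
Ligand charges: 1×aqua (neutral), 1×pyridine (neutral), 1×azido (-1 each), 1×cyano (-1 each); total -2. So Co + (-2) = 0, giving Co = +2.
Ligands are named alphabetically: aqua before azido before cyano before pyridine.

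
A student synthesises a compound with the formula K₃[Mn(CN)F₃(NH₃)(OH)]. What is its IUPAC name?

The 3 potassium counter-ions carry a total charge of +3, so each complex ion is 3−.
Ligand charges: 3×fluoro (-1 each), 1×cyano (-1 each), 1×ammine (neutral), 1×hydroxo (-1 each); total -5. So Mn + (-5) = 3−, giving Mn = +2.
The complex ion is anionic, so manganese takes the -ate form manganate(II).

potassium amminecyanotrifluorohydroxomanganate(II)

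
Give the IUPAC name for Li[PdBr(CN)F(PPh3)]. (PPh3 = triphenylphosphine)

The 1 lithium counter-ion carries a total charge of +1, so each complex ion is 1−.
Ligand charges: 1×fluoro (-1 each), 1×bromo (-1 each), 1×cyano (-1 each), 1×triphenylphosphine (neutral); total -3. So Pd + (-3) = 1−, giving Pd = +2.
Ligands are named alphabetically: bromo before cyano before fluoro before triphenylphosphine.
The complex ion is anionic, so palladium takes the -ate form palladate(II).

lithium bromocyanofluoro(triphenylphosphine)palladate(II)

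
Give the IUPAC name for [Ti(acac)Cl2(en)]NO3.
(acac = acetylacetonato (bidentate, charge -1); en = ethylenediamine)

The 1 nitrate counter-ion carries a total charge of -1, so each complex ion is 1+.
Ligand charges: 1×acetylacetonato (-1 each), 1×ethylenediamine (neutral), 2×chloro (-1 each); total -3. So Ti + (-3) = 1+, giving Ti = +4.
Ligands are named alphabetically: acetylacetonato before chloro before ethylenediamine.

(acetylacetonato)dichloro(ethylenediamine)titanium(IV) nitrate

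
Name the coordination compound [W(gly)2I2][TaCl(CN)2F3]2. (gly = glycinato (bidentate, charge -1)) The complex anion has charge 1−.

bis(glycinato)diiodotungsten(VI) chlorodicyanotrifluorotantalate(V)

Both ions are complex: the cation is named first with the plain metal name, the anion second with the -ate form; each ion's ligands are alphabetised independently.
The complex anion is given as 1−; its ligand charges sum to -6, so Ta = +5.
With 2 anions per cation, the cation must be 2×1 = 2+.
Cation: ligand charges sum to -4; for the ion to be 2+, W = +6.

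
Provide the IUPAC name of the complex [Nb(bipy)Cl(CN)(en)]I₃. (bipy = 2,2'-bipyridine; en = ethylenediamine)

The 3 iodide counter-ions carry a total charge of -3, so each complex ion is 3+.
Ligand charges: 1×2,2'-bipyridine (neutral), 1×cyano (-1 each), 1×chloro (-1 each), 1×ethylenediamine (neutral); total -2. So Nb + (-2) = 3+, giving Nb = +5.
Ligands are named alphabetically: bipyridine before chloro before cyano before ethylenediamine.

(2,2'-bipyridine)chlorocyano(ethylenediamine)niobium(V) iodide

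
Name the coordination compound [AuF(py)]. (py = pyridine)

fluoro(pyridine)gold(I)

There is no counter-ion, so the complex is neutral overall.
Ligand charges: 1×fluoro (-1 each), 1×pyridine (neutral); total -1. So Au + (-1) = 0, giving Au = +1.
Ligands are named alphabetically: fluoro before pyridine.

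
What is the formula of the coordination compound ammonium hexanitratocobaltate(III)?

Ligands: 6 nitrato (NO3, -1). Ligand charge sum = -6.
Charge balance with ammonium (+1) requires 1 complex ion per 3 ammonium.

(NH4)3[Co(NO3)6]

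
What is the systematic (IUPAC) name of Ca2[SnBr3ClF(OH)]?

The 2 calcium counter-ions carry a total charge of +4, so each complex ion is 4−.
Ligand charges: 3×bromo (-1 each), 1×hydroxo (-1 each), 1×fluoro (-1 each), 1×chloro (-1 each); total -6. So Sn + (-6) = 4−, giving Sn = +2.
Ligands are named alphabetically: bromo before chloro before fluoro before hydroxo.
The complex ion is anionic, so tin takes the -ate form stannate(II).

calcium tribromochlorofluorohydroxostannate(II)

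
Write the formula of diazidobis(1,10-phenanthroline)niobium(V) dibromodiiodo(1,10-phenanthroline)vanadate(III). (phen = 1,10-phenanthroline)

Cation [Nb…]: ligand charges -2, Nb(V) ⇒ ion charge 3+.
Anion [V…]: ligand charges -4, V(III) ⇒ ion charge 1−.

[Nb(N3)2(phen)2][VBr2I2(phen)]3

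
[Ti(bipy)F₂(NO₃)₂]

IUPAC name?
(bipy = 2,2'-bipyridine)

There is no counter-ion, so the complex is neutral overall.
Ligand charges: 1×2,2'-bipyridine (neutral), 2×fluoro (-1 each), 2×nitrato (-1 each); total -4. So Ti + (-4) = 0, giving Ti = +4.
Ligands are named alphabetically: bipyridine before fluoro before nitrato.

(2,2'-bipyridine)difluorodinitratotitanium(IV)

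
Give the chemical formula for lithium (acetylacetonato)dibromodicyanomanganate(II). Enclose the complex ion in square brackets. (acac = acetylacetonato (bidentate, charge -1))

Ligands: 2 bromo (Br, -1), 2 cyano (CN, -1), 1 acetylacetonato (acac, -1). Ligand charge sum = -5.
With Mn in oxidation state +2, the complex ion is [Mn...]^3−.
Charge balance with lithium (+1) requires 1 complex ion per 3 lithium.

Li3[Mn(acac)Br2(CN)2]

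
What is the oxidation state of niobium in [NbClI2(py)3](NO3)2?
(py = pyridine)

2 nitrate outside the brackets (-1 each) → the complex ion is 2+.
Ligand charges: 1×Cl = -1; 2×I = -2; 3×py neutral; sum -3.
Nb + (-3) = 2+ ⇒ Nb is +5.

+5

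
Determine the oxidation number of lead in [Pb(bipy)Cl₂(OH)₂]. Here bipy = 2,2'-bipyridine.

+4

No counter-ion: the bracketed complex is neutral.
Ligand charges: 1×bipy neutral; 2×Cl = -2; 2×OH = -2; sum -4.
Pb + (-4) = 0 ⇒ Pb is +4.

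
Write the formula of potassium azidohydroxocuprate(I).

Ligands: 1 hydroxo (OH, -1), 1 azido (N3, -1). Ligand charge sum = -2.
With Cu in oxidation state +1, the complex ion is [Cu...]^1−.
Charge balance with potassium (+1) requires 1 complex ion per 1 potassium.

K[Cu(N3)(OH)]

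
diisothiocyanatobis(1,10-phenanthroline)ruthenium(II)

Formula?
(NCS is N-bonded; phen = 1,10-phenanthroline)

Ligands: 2 isothiocyanato (NCS, -1), 2 1,10-phenanthroline (phen, neutral). Ligand charge sum = -2.
With Ru in oxidation state +2, the complex ion is [Ru...].

[Ru(NCS)2(phen)2]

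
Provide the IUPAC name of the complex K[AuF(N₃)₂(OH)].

The 1 potassium counter-ion carries a total charge of +1, so each complex ion is 1−.
Ligand charges: 1×fluoro (-1 each), 1×hydroxo (-1 each), 2×azido (-1 each); total -4. So Au + (-4) = 1−, giving Au = +3.
The complex ion is anionic, so gold takes the -ate form aurate(III).

potassium diazidofluorohydroxoaurate(III)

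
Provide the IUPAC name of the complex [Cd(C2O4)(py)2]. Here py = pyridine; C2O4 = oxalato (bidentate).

There is no counter-ion, so the complex is neutral overall.
Ligand charges: 2×pyridine (neutral), 1×oxalato (-2 each); total -2. So Cd + (-2) = 0, giving Cd = +2.
Ligands are named alphabetically: oxalato before pyridine.

oxalatobis(pyridine)cadmium(II)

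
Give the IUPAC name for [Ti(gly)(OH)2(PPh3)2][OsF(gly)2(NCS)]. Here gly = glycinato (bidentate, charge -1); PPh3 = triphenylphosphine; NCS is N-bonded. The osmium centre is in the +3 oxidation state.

(glycinato)dihydroxobis(triphenylphosphine)titanium(IV) fluorobis(glycinato)isothiocyanatoosmate(III)

Os is given as +3; the anion's ligand charges sum to -4, so the complex anion is 1−.
A 1:1 salt means the cation carries the equal and opposite charge, 1+.
Cation: ligand charges sum to -3; for the ion to be 1+, Ti = +4.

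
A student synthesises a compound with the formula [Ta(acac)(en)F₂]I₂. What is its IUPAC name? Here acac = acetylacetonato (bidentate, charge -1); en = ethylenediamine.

The 2 iodide counter-ions carry a total charge of -2, so each complex ion is 2+.
Ligand charges: 1×acetylacetonato (-1 each), 1×ethylenediamine (neutral), 2×fluoro (-1 each); total -3. So Ta + (-3) = 2+, giving Ta = +5.
Ligands are named alphabetically: acetylacetonato before ethylenediamine before fluoro.

(acetylacetonato)(ethylenediamine)difluorotantalum(V) iodide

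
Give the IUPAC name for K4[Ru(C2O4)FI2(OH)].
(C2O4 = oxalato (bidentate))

potassium fluorohydroxodiiodooxalatoruthenate(II)

The 4 potassium counter-ions carry a total charge of +4, so each complex ion is 4−.
Ligand charges: 1×fluoro (-1 each), 2×iodo (-1 each), 1×hydroxo (-1 each), 1×oxalato (-2 each); total -6. So Ru + (-6) = 4−, giving Ru = +2.
Ligands are named alphabetically: fluoro before hydroxo before iodo before oxalato.
The complex ion is anionic, so ruthenium takes the -ate form ruthenate(II).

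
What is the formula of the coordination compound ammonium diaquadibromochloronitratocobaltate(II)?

(NH4)2[CoBr2Cl(H2O)2(NO3)]

Ligands: 2 bromo (Br, -1), 1 nitrato (NO3, -1), 2 aqua (H2O, neutral), 1 chloro (Cl, -1). Ligand charge sum = -4.
With Co in oxidation state +2, the complex ion is [Co...]^2−.
Charge balance with ammonium (+1) requires 1 complex ion per 2 ammonium.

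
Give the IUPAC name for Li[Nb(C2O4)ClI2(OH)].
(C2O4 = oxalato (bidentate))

lithium chlorohydroxodiiodooxalatoniobate(V)

The 1 lithium counter-ion carries a total charge of +1, so each complex ion is 1−.
Ligand charges: 2×iodo (-1 each), 1×oxalato (-2 each), 1×hydroxo (-1 each), 1×chloro (-1 each); total -6. So Nb + (-6) = 1−, giving Nb = +5.
Ligands are named alphabetically: chloro before hydroxo before iodo before oxalato.
The complex ion is anionic, so niobium takes the -ate form niobate(V).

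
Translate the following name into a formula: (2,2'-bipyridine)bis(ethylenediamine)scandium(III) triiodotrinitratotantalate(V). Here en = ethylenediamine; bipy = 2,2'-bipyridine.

[Sc(bipy)(en)2][TaI3(NO3)3]3

Cation [Sc…]: ligand charges 0, Sc(III) ⇒ ion charge 3+.
Anion [Ta…]: ligand charges -6, Ta(V) ⇒ ion charge 1−.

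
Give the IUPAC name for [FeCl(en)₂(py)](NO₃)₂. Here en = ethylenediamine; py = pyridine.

The 2 nitrate counter-ions carry a total charge of -2, so each complex ion is 2+.
Ligand charges: 1×chloro (-1 each), 2×ethylenediamine (neutral), 1×pyridine (neutral); total -1. So Fe + (-1) = 2+, giving Fe = +3.
Ligands are named alphabetically: chloro before ethylenediamine before pyridine.

chlorobis(ethylenediamine)(pyridine)iron(III) nitrate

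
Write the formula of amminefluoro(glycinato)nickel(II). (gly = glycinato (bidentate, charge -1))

[NiF(gly)(NH3)]

Ligands: 1 glycinato (gly, -1), 1 ammine (NH3, neutral), 1 fluoro (F, -1). Ligand charge sum = -2.
With Ni in oxidation state +2, the complex ion is [Ni...].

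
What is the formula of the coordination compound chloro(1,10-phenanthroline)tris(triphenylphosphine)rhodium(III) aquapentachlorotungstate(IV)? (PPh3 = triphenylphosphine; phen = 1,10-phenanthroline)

[RhCl(phen)(PPh3)3][WCl5(H2O)]2

Cation [Rh…]: ligand charges -1, Rh(III) ⇒ ion charge 2+.
Anion [W…]: ligand charges -5, W(IV) ⇒ ion charge 1−.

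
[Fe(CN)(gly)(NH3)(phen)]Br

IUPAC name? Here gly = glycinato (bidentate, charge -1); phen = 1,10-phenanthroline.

The 1 bromide counter-ion carries a total charge of -1, so each complex ion is 1+.
Ligand charges: 1×ammine (neutral), 1×cyano (-1 each), 1×glycinato (-1 each), 1×1,10-phenanthroline (neutral); total -2. So Fe + (-2) = 1+, giving Fe = +3.
Ligands are named alphabetically: ammine before cyano before glycinato before phenanthroline.

amminecyano(glycinato)(1,10-phenanthroline)iron(III) bromide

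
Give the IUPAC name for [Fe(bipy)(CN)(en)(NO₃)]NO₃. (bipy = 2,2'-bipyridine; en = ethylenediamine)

The 1 nitrate counter-ion carries a total charge of -1, so each complex ion is 1+.
Ligand charges: 1×nitrato (-1 each), 1×2,2'-bipyridine (neutral), 1×cyano (-1 each), 1×ethylenediamine (neutral); total -2. So Fe + (-2) = 1+, giving Fe = +3.
Ligands are named alphabetically: bipyridine before cyano before ethylenediamine before nitrato.

(2,2'-bipyridine)cyano(ethylenediamine)nitratoiron(III) nitrate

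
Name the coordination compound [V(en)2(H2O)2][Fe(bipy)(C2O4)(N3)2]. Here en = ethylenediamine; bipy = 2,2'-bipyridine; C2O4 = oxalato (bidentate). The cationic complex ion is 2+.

Both ions are complex: the cation is named first with the plain metal name, the anion second with the -ate form; each ion's ligands are alphabetised independently.
The complex cation is given as 2+; its ligand charges sum to 0, so V = +2.
A 1:1 salt means the anion carries the equal and opposite charge, 2−.
Anion: ligand charges sum to -4; for the ion to be 2−, Fe = +2.

diaquabis(ethylenediamine)vanadium(II) diazido(2,2'-bipyridine)oxalatoferrate(II)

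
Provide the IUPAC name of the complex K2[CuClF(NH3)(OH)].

The 2 potassium counter-ions carry a total charge of +2, so each complex ion is 2−.
Ligand charges: 1×chloro (-1 each), 1×hydroxo (-1 each), 1×fluoro (-1 each), 1×ammine (neutral); total -3. So Cu + (-3) = 2−, giving Cu = +1.
The complex ion is anionic, so copper takes the -ate form cuprate(I).

potassium amminechlorofluorohydroxocuprate(I)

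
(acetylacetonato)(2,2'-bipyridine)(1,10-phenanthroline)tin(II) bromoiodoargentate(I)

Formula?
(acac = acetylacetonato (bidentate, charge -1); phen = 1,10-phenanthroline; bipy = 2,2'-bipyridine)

[Sn(acac)(bipy)(phen)][AgBrI]

Cation [Sn…]: ligand charges -1, Sn(II) ⇒ ion charge 1+.
Anion [Ag…]: ligand charges -2, Ag(I) ⇒ ion charge 1−.
One 1+ cation balances one 1− anion.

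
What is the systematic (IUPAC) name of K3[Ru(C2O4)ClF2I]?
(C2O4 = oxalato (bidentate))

potassium chlorodifluoroiodooxalatoruthenate(III)

The 3 potassium counter-ions carry a total charge of +3, so each complex ion is 3−.
Ligand charges: 1×iodo (-1 each), 1×chloro (-1 each), 2×fluoro (-1 each), 1×oxalato (-2 each); total -6. So Ru + (-6) = 3−, giving Ru = +3.
Ligands are named alphabetically: chloro before fluoro before iodo before oxalato.
The complex ion is anionic, so ruthenium takes the -ate form ruthenate(III).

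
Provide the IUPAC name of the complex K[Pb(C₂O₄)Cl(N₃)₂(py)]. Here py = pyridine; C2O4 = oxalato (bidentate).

potassium diazidochlorooxalato(pyridine)plumbate(IV)

The 1 potassium counter-ion carries a total charge of +1, so each complex ion is 1−.
Ligand charges: 2×azido (-1 each), 1×pyridine (neutral), 1×oxalato (-2 each), 1×chloro (-1 each); total -5. So Pb + (-5) = 1−, giving Pb = +4.
Ligands are named alphabetically: azido before chloro before oxalato before pyridine.
The complex ion is anionic, so lead takes the -ate form plumbate(IV).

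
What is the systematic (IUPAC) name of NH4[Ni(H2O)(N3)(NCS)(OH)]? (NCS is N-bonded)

ammonium aquaazidohydroxoisothiocyanatonickelate(II)

The 1 ammonium counter-ion carries a total charge of +1, so each complex ion is 1−.
Ligand charges: 1×isothiocyanato (-1 each), 1×hydroxo (-1 each), 1×azido (-1 each), 1×aqua (neutral); total -3. So Ni + (-3) = 1−, giving Ni = +2.
Ligands are named alphabetically: aqua before azido before hydroxo before isothiocyanato.
The complex ion is anionic, so nickel takes the -ate form nickelate(II).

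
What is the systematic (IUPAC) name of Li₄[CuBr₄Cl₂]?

The 4 lithium counter-ions carry a total charge of +4, so each complex ion is 4−.
Ligand charges: 2×chloro (-1 each), 4×bromo (-1 each); total -6. So Cu + (-6) = 4−, giving Cu = +2.
Ligands are named alphabetically: bromo before chloro.
The complex ion is anionic, so copper takes the -ate form cuprate(II).

lithium tetrabromodichlorocuprate(II)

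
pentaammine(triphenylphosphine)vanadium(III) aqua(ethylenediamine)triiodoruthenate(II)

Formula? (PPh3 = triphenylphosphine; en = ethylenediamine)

Cation [V…]: ligand charges 0, V(III) ⇒ ion charge 3+.
Anion [Ru…]: ligand charges -3, Ru(II) ⇒ ion charge 1−.
One 3+ cation requires 3 of the 1− anion.

[V(NH3)5(PPh3)][Ru(en)(H2O)I3]3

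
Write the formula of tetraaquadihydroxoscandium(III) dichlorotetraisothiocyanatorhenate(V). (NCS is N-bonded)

[Sc(H2O)4(OH)2][ReCl2(NCS)4]

Cation [Sc…]: ligand charges -2, Sc(III) ⇒ ion charge 1+.
Anion [Re…]: ligand charges -6, Re(V) ⇒ ion charge 1−.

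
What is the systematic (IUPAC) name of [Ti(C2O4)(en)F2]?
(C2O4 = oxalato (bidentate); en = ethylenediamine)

(ethylenediamine)difluorooxalatotitanium(IV)

There is no counter-ion, so the complex is neutral overall.
Ligand charges: 2×fluoro (-1 each), 1×oxalato (-2 each), 1×ethylenediamine (neutral); total -4. So Ti + (-4) = 0, giving Ti = +4.
Ligands are named alphabetically: ethylenediamine before fluoro before oxalato.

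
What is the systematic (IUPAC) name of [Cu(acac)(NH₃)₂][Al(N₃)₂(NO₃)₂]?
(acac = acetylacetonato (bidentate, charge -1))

(acetylacetonato)diamminecopper(II) diazidodinitratoaluminate(III)

Aluminium is always +3 in its complexes; the anion's ligand charges sum to -4, so the complex anion is 1−.
A 1:1 salt means the cation carries the equal and opposite charge, 1+.
Cation: ligand charges sum to -1; for the ion to be 1+, Cu = +2.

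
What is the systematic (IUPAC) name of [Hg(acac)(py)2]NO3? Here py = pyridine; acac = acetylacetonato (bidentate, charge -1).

The 1 nitrate counter-ion carries a total charge of -1, so each complex ion is 1+.
Ligand charges: 2×pyridine (neutral), 1×acetylacetonato (-1 each); total -1. So Hg + (-1) = 1+, giving Hg = +2.
Ligands are named alphabetically: acetylacetonato before pyridine.

(acetylacetonato)bis(pyridine)mercury(II) nitrate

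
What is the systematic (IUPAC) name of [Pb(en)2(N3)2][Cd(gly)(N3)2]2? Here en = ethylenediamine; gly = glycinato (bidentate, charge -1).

Cadmium is always +2 in its complexes; the anion's ligand charges sum to -3, so the complex anion is 1−.
With 2 anions per cation, the cation must be 2×1 = 2+.
Cation: ligand charges sum to -2; for the ion to be 2+, Pb = +4.

diazidobis(ethylenediamine)lead(IV) diazido(glycinato)cadmate(II)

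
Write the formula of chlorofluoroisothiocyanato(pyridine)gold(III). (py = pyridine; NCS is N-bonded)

[AuClF(NCS)(py)]

Ligands: 1 pyridine (py, neutral), 1 chloro (Cl, -1), 1 isothiocyanato (NCS, -1), 1 fluoro (F, -1). Ligand charge sum = -3.
With Au in oxidation state +3, the complex ion is [Au...].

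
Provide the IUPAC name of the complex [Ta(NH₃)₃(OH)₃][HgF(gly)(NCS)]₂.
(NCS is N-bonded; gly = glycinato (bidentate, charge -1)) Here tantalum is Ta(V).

Both ions are complex: the cation is named first with the plain metal name, the anion second with the -ate form; each ion's ligands are alphabetised independently.
Ta is given as +5; the cation's ligand charges sum to -3, so the complex cation is 2+.
With 2 anions per cation, each anion must be 2/2 = 1−.
Anion: ligand charges sum to -3; for the ion to be 1−, Hg = +2.

triamminetrihydroxotantalum(V) fluoro(glycinato)isothiocyanatomercurate(II)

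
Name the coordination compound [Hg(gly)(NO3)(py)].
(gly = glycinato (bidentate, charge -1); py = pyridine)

There is no counter-ion, so the complex is neutral overall.
Ligand charges: 1×glycinato (-1 each), 1×pyridine (neutral), 1×nitrato (-1 each); total -2. So Hg + (-2) = 0, giving Hg = +2.
Ligands are named alphabetically: glycinato before nitrato before pyridine.

(glycinato)nitrato(pyridine)mercury(II)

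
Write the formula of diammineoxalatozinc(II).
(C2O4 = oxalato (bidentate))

[Zn(C2O4)(NH3)2]

Ligands: 2 ammine (NH3, neutral), 1 oxalato (C2O4, -2). Ligand charge sum = -2.
With Zn in oxidation state +2, the complex ion is [Zn...].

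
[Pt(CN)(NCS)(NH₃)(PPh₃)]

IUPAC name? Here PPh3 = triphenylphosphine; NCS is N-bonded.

There is no counter-ion, so the complex is neutral overall.
Ligand charges: 1×cyano (-1 each), 1×triphenylphosphine (neutral), 1×isothiocyanato (-1 each), 1×ammine (neutral); total -2. So Pt + (-2) = 0, giving Pt = +2.
Ligands are named alphabetically: ammine before cyano before isothiocyanato before triphenylphosphine.

amminecyanoisothiocyanato(triphenylphosphine)platinum(II)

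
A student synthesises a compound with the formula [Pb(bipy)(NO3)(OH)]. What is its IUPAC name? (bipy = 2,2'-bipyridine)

There is no counter-ion, so the complex is neutral overall.
Ligand charges: 1×nitrato (-1 each), 1×2,2'-bipyridine (neutral), 1×hydroxo (-1 each); total -2. So Pb + (-2) = 0, giving Pb = +2.
Ligands are named alphabetically: bipyridine before hydroxo before nitrato.

(2,2'-bipyridine)hydroxonitratolead(II)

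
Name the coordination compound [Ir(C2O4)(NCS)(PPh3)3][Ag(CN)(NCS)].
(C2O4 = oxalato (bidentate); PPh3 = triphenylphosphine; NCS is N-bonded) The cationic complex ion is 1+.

Both ions are complex: the cation is named first with the plain metal name, the anion second with the -ate form; each ion's ligands are alphabetised independently.
The complex cation is given as 1+; its ligand charges sum to -3, so Ir = +4.
A 1:1 salt means the anion carries the equal and opposite charge, 1−.
Anion: ligand charges sum to -2; for the ion to be 1−, Ag = +1.

isothiocyanatooxalatotris(triphenylphosphine)iridium(IV) cyanoisothiocyanatoargentate(I)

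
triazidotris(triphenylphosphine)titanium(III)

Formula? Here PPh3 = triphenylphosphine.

Ligands: 3 azido (N3, -1), 3 triphenylphosphine (PPh3, neutral). Ligand charge sum = -3.
With Ti in oxidation state +3, the complex ion is [Ti...].

[Ti(N3)3(PPh3)3]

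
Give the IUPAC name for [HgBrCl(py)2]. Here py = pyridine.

There is no counter-ion, so the complex is neutral overall.
Ligand charges: 2×pyridine (neutral), 1×bromo (-1 each), 1×chloro (-1 each); total -2. So Hg + (-2) = 0, giving Hg = +2.
Ligands are named alphabetically: bromo before chloro before pyridine.

bromochlorobis(pyridine)mercury(II)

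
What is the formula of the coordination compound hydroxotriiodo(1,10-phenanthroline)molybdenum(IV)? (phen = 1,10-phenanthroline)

[MoI3(OH)(phen)]

Ligands: 1 hydroxo (OH, -1), 3 iodo (I, -1), 1 1,10-phenanthroline (phen, neutral). Ligand charge sum = -4.
With Mo in oxidation state +4, the complex ion is [Mo...].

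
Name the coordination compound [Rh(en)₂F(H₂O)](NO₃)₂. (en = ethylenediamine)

The 2 nitrate counter-ions carry a total charge of -2, so each complex ion is 2+.
Ligand charges: 2×ethylenediamine (neutral), 1×fluoro (-1 each), 1×aqua (neutral); total -1. So Rh + (-1) = 2+, giving Rh = +3.
Ligands are named alphabetically: aqua before ethylenediamine before fluoro.

aquabis(ethylenediamine)fluororhodium(III) nitrate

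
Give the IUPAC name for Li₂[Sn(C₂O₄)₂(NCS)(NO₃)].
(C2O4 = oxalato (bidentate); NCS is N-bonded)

The 2 lithium counter-ions carry a total charge of +2, so each complex ion is 2−.
Ligand charges: 2×oxalato (-2 each), 1×isothiocyanato (-1 each), 1×nitrato (-1 each); total -6. So Sn + (-6) = 2−, giving Sn = +4.
Ligands are named alphabetically: isothiocyanato before nitrato before oxalato.
The complex ion is anionic, so tin takes the -ate form stannate(IV).

lithium isothiocyanatonitratodioxalatostannate(IV)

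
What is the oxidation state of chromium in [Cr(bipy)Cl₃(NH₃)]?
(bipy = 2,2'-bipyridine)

+3

No counter-ion: the bracketed complex is neutral.
Ligand charges: 1×NH3 neutral; 3×Cl = -3; 1×bipy neutral; sum -3.
Cr + (-3) = 0 ⇒ Cr is +3.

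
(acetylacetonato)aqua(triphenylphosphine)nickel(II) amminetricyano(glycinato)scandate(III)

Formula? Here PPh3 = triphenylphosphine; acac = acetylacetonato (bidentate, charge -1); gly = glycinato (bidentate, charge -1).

Cation [Ni…]: ligand charges -1, Ni(II) ⇒ ion charge 1+.
Anion [Sc…]: ligand charges -4, Sc(III) ⇒ ion charge 1−.

[Ni(acac)(H2O)(PPh3)][Sc(CN)3(gly)(NH3)]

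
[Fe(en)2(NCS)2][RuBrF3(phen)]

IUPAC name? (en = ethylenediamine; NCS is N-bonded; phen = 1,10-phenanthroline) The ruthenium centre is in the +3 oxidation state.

bis(ethylenediamine)diisothiocyanatoiron(III) bromotrifluoro(1,10-phenanthroline)ruthenate(III)

Both ions are complex: the cation is named first with the plain metal name, the anion second with the -ate form; each ion's ligands are alphabetised independently.
Ru is given as +3; the anion's ligand charges sum to -4, so the complex anion is 1−.
A 1:1 salt means the cation carries the equal and opposite charge, 1+.
Cation: ligand charges sum to -2; for the ion to be 1+, Fe = +3.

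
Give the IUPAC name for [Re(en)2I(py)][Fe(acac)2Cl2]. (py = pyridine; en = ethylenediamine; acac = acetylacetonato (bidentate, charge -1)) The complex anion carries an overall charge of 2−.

The complex anion is given as 2−; its ligand charges sum to -4, so Fe = +2.
A 1:1 salt means the cation carries the equal and opposite charge, 2+.
Cation: ligand charges sum to -1; for the ion to be 2+, Re = +3.

bis(ethylenediamine)iodo(pyridine)rhenium(III) bis(acetylacetonato)dichloroferrate(II)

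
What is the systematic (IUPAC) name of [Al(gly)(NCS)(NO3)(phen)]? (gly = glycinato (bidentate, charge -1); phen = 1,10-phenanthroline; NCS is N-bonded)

There is no counter-ion, so the complex is neutral overall.
Ligand charges: 1×glycinato (-1 each), 1×1,10-phenanthroline (neutral), 1×nitrato (-1 each), 1×isothiocyanato (-1 each); total -3. So Al + (-3) = 0, giving Al = +3.
Ligands are named alphabetically: glycinato before isothiocyanato before nitrato before phenanthroline.

(glycinato)isothiocyanatonitrato(1,10-phenanthroline)aluminium(III)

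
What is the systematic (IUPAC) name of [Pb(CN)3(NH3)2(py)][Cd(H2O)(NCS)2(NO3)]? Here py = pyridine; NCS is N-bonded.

diamminetricyano(pyridine)lead(IV) aquadiisothiocyanatonitratocadmate(II)

Cadmium is always +2 in its complexes; the anion's ligand charges sum to -3, so the complex anion is 1−.
A 1:1 salt means the cation carries the equal and opposite charge, 1+.
Cation: ligand charges sum to -3; for the ion to be 1+, Pb = +4.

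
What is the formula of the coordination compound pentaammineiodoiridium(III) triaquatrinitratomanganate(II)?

[IrI(NH3)5][Mn(H2O)3(NO3)3]2

Cation [Ir…]: ligand charges -1, Ir(III) ⇒ ion charge 2+.
Anion [Mn…]: ligand charges -3, Mn(II) ⇒ ion charge 1−.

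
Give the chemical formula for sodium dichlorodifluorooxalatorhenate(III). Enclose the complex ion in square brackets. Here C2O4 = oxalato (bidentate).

Ligands: 1 oxalato (C2O4, -2), 2 fluoro (F, -1), 2 chloro (Cl, -1). Ligand charge sum = -6.
With Re in oxidation state +3, the complex ion is [Re...]^3−.
Charge balance with sodium (+1) requires 1 complex ion per 3 sodium.

Na3[Re(C2O4)Cl2F2]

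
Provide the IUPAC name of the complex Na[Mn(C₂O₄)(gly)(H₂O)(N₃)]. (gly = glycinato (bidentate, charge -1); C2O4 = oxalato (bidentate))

The 1 sodium counter-ion carries a total charge of +1, so each complex ion is 1−.
Ligand charges: 1×aqua (neutral), 1×glycinato (-1 each), 1×azido (-1 each), 1×oxalato (-2 each); total -4. So Mn + (-4) = 1−, giving Mn = +3.
Ligands are named alphabetically: aqua before azido before glycinato before oxalato.
The complex ion is anionic, so manganese takes the -ate form manganate(III).

sodium aquaazido(glycinato)oxalatomanganate(III)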